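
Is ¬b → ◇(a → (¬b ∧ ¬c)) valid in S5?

Invalid (countermodel exists)

Tableau for the negation ¬(¬b → ◇(a → (¬b ∧ ¬c))):
1. ¬(¬b → ◇(a → (¬b ∧ ¬c))), w0
2. ¬b, w0   [¬→-rule on 1]
3. ¬◇(a → (¬b ∧ ¬c)), w0   [¬→-rule on 1]
4. ¬(a → (¬b ∧ ¬c)), w0   [¬◇-rule on 3 via w0Rw0]
5. a, w0   [¬→-rule on 4]
6. ¬(¬b ∧ ¬c), w0   [¬→-rule on 4]
7. c, w0   [¬∧-rule on 6 (branches; this branch)]
Accessibility: w0Rw0
The negation has an open branch (countermodel exists).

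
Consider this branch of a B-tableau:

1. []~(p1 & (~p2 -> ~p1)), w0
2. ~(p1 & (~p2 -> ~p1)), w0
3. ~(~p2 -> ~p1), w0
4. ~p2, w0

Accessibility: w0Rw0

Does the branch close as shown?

Not closed

No world carries both an atom and its negation.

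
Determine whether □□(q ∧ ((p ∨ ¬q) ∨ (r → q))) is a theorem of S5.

Tableau for the negation ¬□□(q ∧ ((p ∨ ¬q) ∨ (r → q))):
1. ¬□□(q ∧ ((p ∨ ¬q) ∨ (r → q))), 0
2. ¬□(q ∧ ((p ∨ ¬q) ∨ (r → q))), 1   [¬□-rule on 1: fresh world 1, 0R1]
3. ¬(q ∧ ((p ∨ ¬q) ∨ (r → q))), 2   [¬□-rule on 2: fresh world 2, 1R2]
4. ¬q, 2   [¬∧-rule on 3 (branches; this branch)]
Accessibility: 0R0, 0R1, 0R2, 1R0, 1R1, 1R2, 2R0, 2R1, 2R2
The negation has an open branch (countermodel exists).

No, not valid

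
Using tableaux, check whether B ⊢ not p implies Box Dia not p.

Valid

Tableau for the negation not (not p implies Box Dia not p):
1. not (not p implies Box Dia not p), w0
2. not p, w0
3. not Box Dia not p, w0
4. not Dia not p, w1
5. p, w0
Accessibility: w0Rw0, w0Rw1, w1Rw0, w1Rw1
Branch closes: p and not p both at w0.
All branches of the negation close; one closing branch shown above.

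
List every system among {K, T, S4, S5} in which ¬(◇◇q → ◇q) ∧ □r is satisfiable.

K, T

S4-tableau for the formula:
1. ¬(◇◇q → ◇q) ∧ □r, 0
2. ¬(◇◇q → ◇q), 0
3. □r, 0
4. ◇◇q, 0
5. ¬◇q, 0
6. r, 0
7. ¬q, 0
8. ◇q, 1
9. r, 1
10. ¬q, 1
11. q, 2
12. r, 2
13. ¬q, 2
Accessibility: 0R0, 0R1, 0R2, 1R1, 1R2, 2R2
Branch closes: q and ¬q both at 2.
Every branch closes (one shown): unsatisfiable in S4, hence also in S5 (every S5-frame is an S4-frame).
T-tableau for the formula:
1. ¬(◇◇q → ◇q) ∧ □r, 0
2. ¬(◇◇q → ◇q), 0
3. □r, 0
4. ◇◇q, 0
5. ¬◇q, 0
6. r, 0
7. ¬q, 0
8. ◇q, 1
9. r, 1
10. ¬q, 1
11. q, 2
Accessibility: 0R0, 0R1, 1R1, 1R2, 2R2
Complete open branch: satisfiable in T, hence also in K (this T-model is also a K-model).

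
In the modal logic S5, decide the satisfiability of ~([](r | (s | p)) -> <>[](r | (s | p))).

1. ~([](r | (s | p)) -> <>[](r | (s | p))), 0
2. [](r | (s | p)), 0
3. ~<>[](r | (s | p)), 0
4. r | (s | p), 0
5. ~[](r | (s | p)), 0
6. s | p, 0
7. p, 0
8. ~(r | (s | p)), 1
9. ~r, 1
10. ~(s | p), 1
11. ~s, 1
12. ~p, 1
13. r | (s | p), 1
14. ~[](r | (s | p)), 1
15. s | p, 1
16. p, 1
Accessibility: 0R0, 0R1, 1R0, 1R1
Branch closes: p and ~p both at 1.
All branches of the tableau close; one closing branch shown above.

Unsatisfiable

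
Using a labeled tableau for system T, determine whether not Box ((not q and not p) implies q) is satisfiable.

1. not Box ((not q and not p) implies q), u
2. not ((not q and not p) implies q), v
3. not q and not p, v
4. not q, v
5. not p, v
Accessibility: uRu, uRv, vRv

Satisfiable (open branch found)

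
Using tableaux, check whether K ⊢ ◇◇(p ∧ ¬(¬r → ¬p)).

Not valid

Tableau for the negation ¬◇◇(p ∧ ¬(¬r → ¬p)):
1. ¬◇◇(p ∧ ¬(¬r → ¬p)), w0
The negation has an open branch (countermodel exists).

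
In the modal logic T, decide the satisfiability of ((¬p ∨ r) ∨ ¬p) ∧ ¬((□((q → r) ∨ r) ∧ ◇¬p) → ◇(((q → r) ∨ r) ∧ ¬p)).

1. ((¬p ∨ r) ∨ ¬p) ∧ ¬((□((q → r) ∨ r) ∧ ◇¬p) → ◇(((q → r) ∨ r) ∧ ¬p)), u
2. (¬p ∨ r) ∨ ¬p, u   [∧-rule on 1]
3. ¬((□((q → r) ∨ r) ∧ ◇¬p) → ◇(((q → r) ∨ r) ∧ ¬p)), u   [∧-rule on 1]
4. □((q → r) ∨ r) ∧ ◇¬p, u   [¬→-rule on 3]
5. ¬◇(((q → r) ∨ r) ∧ ¬p), u   [¬→-rule on 3]
6. □((q → r) ∨ r), u   [∧-rule on 4]
7. ◇¬p, u   [∧-rule on 4]
8. ¬(((q → r) ∨ r) ∧ ¬p), u   [¬◇-rule on 5 via uRu]
9. (q → r) ∨ r, u   [□-rule on 6 via uRu]
10. ¬p ∨ r, u   [∨-rule on 2 (branches; this branch)]
11. p, u   [¬∧-rule on 8 (branches; this branch)]
12. q → r, u   [∨-rule on 9 (branches; this branch)]
13. r, u   [∨-rule on 10 (branches; this branch)]
14. ¬p, v   [◇-rule on 7: fresh world v, uRv]
15. ¬(((q → r) ∨ r) ∧ ¬p), v   [¬◇-rule on 5 via uRv]
16. (q → r) ∨ r, v   [□-rule on 6 via uRv]
17. ¬((q → r) ∨ r), v   [¬∧-rule on 15 (branches; this branch)]
18. ¬(q → r), v   [¬∨-rule on 17]
19. ¬r, v   [¬∨-rule on 17]
20. q, v   [¬→-rule on 18]
21. q → r, v   [∨-rule on 16 (branches; this branch)]
22. r, v   [→-rule on 21 (branches; this branch)]
Accessibility: uRu, uRv, vRv
Branch closes: r and ¬r both at v.
All branches of the tableau close; one closing branch shown above.

Unsatisfiable (every branch closes)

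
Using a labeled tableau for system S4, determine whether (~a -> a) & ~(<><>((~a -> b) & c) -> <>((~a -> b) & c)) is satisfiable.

No, unsatisfiable

1. (~a -> a) & ~(<><>((~a -> b) & c) -> <>((~a -> b) & c)), w0
2. ~a -> a, w0
3. ~(<><>((~a -> b) & c) -> <>((~a -> b) & c)), w0
4. <><>((~a -> b) & c), w0
5. ~<>((~a -> b) & c), w0
6. ~((~a -> b) & c), w0
7. a, w0
8. ~c, w0
9. <>((~a -> b) & c), w1
10. ~((~a -> b) & c), w1
11. ~(~a -> b), w1
12. ~a, w1
13. ~b, w1
14. (~a -> b) & c, w2
15. ~a -> b, w2
16. c, w2
17. ~((~a -> b) & c), w2
18. b, w2
19. ~(~a -> b), w2
20. ~a, w2
21. ~b, w2
Accessibility: w0Rw0, w0Rw1, w0Rw2, w1Rw1, w1Rw2, w2Rw2
Branch closes: b and ~b both at w2.
(One branch shown.) All branches close.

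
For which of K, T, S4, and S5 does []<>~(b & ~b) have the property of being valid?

T-tableau for the negation ~[]<>~(b & ~b):
1. ~[]<>~(b & ~b), w0
2. ~<>~(b & ~b), w1   [~[]-rule on 1: fresh world w1, w0Rw1]
3. b & ~b, w1   [~<>-rule on 2 via w1Rw1]
4. b, w1   [&-rule on 3]
5. ~b, w1   [&-rule on 3]
Accessibility: w0Rw0, w0Rw1, w1Rw1
Branch closes: b and ~b both at w1.
Every branch closes (one shown): valid in T, hence also in S4, S5 (every theorem of T is a theorem of S4 and S5).
K-tableau for the negation ~[]<>~(b & ~b):
1. ~[]<>~(b & ~b), w0
2. ~<>~(b & ~b), w1   [~[]-rule on 1: fresh world w1, w0Rw1]
Accessibility: w0Rw1
Complete open branch: countermodel on a K-frame, so not valid in K.

T, S4, S5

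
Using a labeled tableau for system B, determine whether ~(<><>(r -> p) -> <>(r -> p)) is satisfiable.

Satisfiable

1. ~(<><>(r -> p) -> <>(r -> p)), 0
2. <><>(r -> p), 0   [~->-rule on 1]
3. ~<>(r -> p), 0   [~->-rule on 1]
4. ~(r -> p), 0   [~<>-rule on 3 via 0R0]
5. r, 0   [~->-rule on 4]
6. ~p, 0   [~->-rule on 4]
7. <>(r -> p), 1   [<>-rule on 2: fresh world 1, 0R1]
8. ~(r -> p), 1   [~<>-rule on 3 via 0R1]
9. r, 1   [~->-rule on 8]
10. ~p, 1   [~->-rule on 8]
11. r -> p, 2   [<>-rule on 7: fresh world 2, 1R2]
12. p, 2   [->-rule on 11 (branches; this branch)]
Accessibility: 0R0, 0R1, 1R0, 1R1, 1R2, 2R1, 2R2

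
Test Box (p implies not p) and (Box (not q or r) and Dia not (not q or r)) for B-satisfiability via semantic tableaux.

Unsatisfiable

1. Box (p implies not p) and (Box (not q or r) and Dia not (not q or r)), u
2. Box (p implies not p), u
3. Box (not q or r) and Dia not (not q or r), u
4. Box (not q or r), u
5. Dia not (not q or r), u
6. p implies not p, u
7. not q or r, u
8. not p, u
9. r, u
10. not (not q or r), v
11. q, v
12. not r, v
13. p implies not p, v
14. not q or r, v
15. not p, v
16. r, v
Accessibility: uRu, uRv, vRu, vRv
Branch closes: r and not r both at v.
All branches of the tableau close; one closing branch shown above.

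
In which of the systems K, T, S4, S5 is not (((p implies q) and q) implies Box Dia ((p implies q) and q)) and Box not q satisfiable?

T-tableau for the formula:
1. not (((p implies q) and q) implies Box Dia ((p implies q) and q)) and Box not q, w0
2. not (((p implies q) and q) implies Box Dia ((p implies q) and q)), w0   [and-rule on 1]
3. Box not q, w0   [and-rule on 1]
4. (p implies q) and q, w0   [neg-implies-rule on 2]
5. not Box Dia ((p implies q) and q), w0   [neg-implies-rule on 2]
6. p implies q, w0   [and-rule on 4]
7. q, w0   [and-rule on 4]
8. not q, w0   [Box-rule on 3 via w0Rw0]
Accessibility: w0Rw0
Branch closes: q and not q both at w0.
Every branch closes (one shown): unsatisfiable in T, hence also in S4, S5 (every S4/S5-frame is a T-frame).
K-tableau for the formula:
1. not (((p implies q) and q) implies Box Dia ((p implies q) and q)) and Box not q, w0
2. not (((p implies q) and q) implies Box Dia ((p implies q) and q)), w0   [and-rule on 1]
3. Box not q, w0   [and-rule on 1]
4. (p implies q) and q, w0   [neg-implies-rule on 2]
5. not Box Dia ((p implies q) and q), w0   [neg-implies-rule on 2]
6. p implies q, w0   [and-rule on 4]
7. q, w0   [and-rule on 4]
8. not Dia ((p implies q) and q), w1   [neg-Box-rule on 5: fresh world w1, w0Rw1]
9. not q, w1   [Box-rule on 3 via w0Rw1]
Accessibility: w0Rw1
Complete open branch: satisfiable in K.

K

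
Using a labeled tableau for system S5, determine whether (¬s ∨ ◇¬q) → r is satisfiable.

1. (¬s ∨ ◇¬q) → r, 0
2. r, 0
Accessibility: 0R0

Satisfiable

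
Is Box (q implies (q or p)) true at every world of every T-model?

Tableau for the negation not Box (q implies (q or p)):
1. not Box (q implies (q or p)), u
2. not (q implies (q or p)), v   [neg-Box-rule on 1: fresh world v, uRv]
3. q, v   [neg-implies-rule on 2]
4. not (q or p), v   [neg-implies-rule on 2]
5. not q, v   [neg-or-rule on 4]
6. not p, v   [neg-or-rule on 4]
Accessibility: uRu, uRv, vRv
Branch closes: q and not q both at v.
All branches of the negation close; one closing branch shown above.

Valid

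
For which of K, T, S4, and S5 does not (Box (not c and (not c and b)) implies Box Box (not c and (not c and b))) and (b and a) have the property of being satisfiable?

S4-tableau for the formula:
1. not (Box (not c and (not c and b)) implies Box Box (not c and (not c and b))) and (b and a), u
2. not (Box (not c and (not c and b)) implies Box Box (not c and (not c and b))), u
3. b and a, u
4. Box (not c and (not c and b)), u
5. not Box Box (not c and (not c and b)), u
6. b, u
7. a, u
8. not c and (not c and b), u
9. not c, u
10. not c and b, u
11. not Box (not c and (not c and b)), v
12. not c and (not c and b), v
13. not c, v
14. not c and b, v
15. b, v
16. not (not c and (not c and b)), w
17. not c and (not c and b), w
18. not c, w
19. not c and b, w
20. b, w
21. not (not c and b), w
22. not b, w
Accessibility: uRu, uRv, uRw, vRv, vRw, wRw
Branch closes: b and not b both at w.
Every branch closes (one shown): unsatisfiable in S4, hence also in S5 (every S5-frame is an S4-frame).
T-tableau for the formula:
1. not (Box (not c and (not c and b)) implies Box Box (not c and (not c and b))) and (b and a), u
2. not (Box (not c and (not c and b)) implies Box Box (not c and (not c and b))), u
3. b and a, u
4. Box (not c and (not c and b)), u
5. not Box Box (not c and (not c and b)), u
6. b, u
7. a, u
8. not c and (not c and b), u
9. not c, u
10. not c and b, u
11. not Box (not c and (not c and b)), v
12. not c and (not c and b), v
13. not c, v
14. not c and b, v
15. b, v
16. not (not c and (not c and b)), w
17. not (not c and b), w
18. not b, w
Accessibility: uRu, uRv, vRv, vRw, wRw
Complete open branch: satisfiable in T, hence also in K (this T-model is also a K-model).

K, T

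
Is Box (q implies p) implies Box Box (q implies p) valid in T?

Tableau for the negation not (Box (q implies p) implies Box Box (q implies p)):
1. not (Box (q implies p) implies Box Box (q implies p)), w0
2. Box (q implies p), w0
3. not Box Box (q implies p), w0
4. q implies p, w0
5. p, w0
6. not Box (q implies p), w1
7. q implies p, w1
8. p, w1
9. not (q implies p), w2
10. q, w2
11. not p, w2
Accessibility: w0Rw0, w0Rw1, w1Rw1, w1Rw2, w2Rw2
The negation has an open branch (countermodel exists).

No, not valid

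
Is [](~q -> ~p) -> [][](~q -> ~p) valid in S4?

Tableau for the negation ~([](~q -> ~p) -> [][](~q -> ~p)):
1. ~([](~q -> ~p) -> [][](~q -> ~p)), u
2. [](~q -> ~p), u
3. ~[][](~q -> ~p), u
4. ~q -> ~p, u
5. ~p, u
6. ~[](~q -> ~p), v
7. ~q -> ~p, v
8. ~p, v
9. ~(~q -> ~p), w
10. ~q, w
11. p, w
12. ~q -> ~p, w
13. ~p, w
Accessibility: uRu, uRv, uRw, vRv, vRw, wRw
Branch closes: p and ~p both at w.
Every branch of the negation's tableau closes; the branch above is one of them.

Valid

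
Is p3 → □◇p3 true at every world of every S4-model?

Tableau for the negation ¬(p3 → □◇p3):
1. ¬(p3 → □◇p3), w0
2. p3, w0   [¬→-rule on 1]
3. ¬□◇p3, w0   [¬→-rule on 1]
4. ¬◇p3, w1   [¬□-rule on 3: fresh world w1, w0Rw1]
5. ¬p3, w1   [¬◇-rule on 4 via w1Rw1]
Accessibility: w0Rw0, w0Rw1, w1Rw1
The negation has an open branch (countermodel exists).

Invalid (countermodel exists)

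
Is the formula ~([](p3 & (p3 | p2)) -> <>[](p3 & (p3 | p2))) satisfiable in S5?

Unsatisfiable (every branch closes)

1. ~([](p3 & (p3 | p2)) -> <>[](p3 & (p3 | p2))), u
2. [](p3 & (p3 | p2)), u
3. ~<>[](p3 & (p3 | p2)), u
4. p3 & (p3 | p2), u
5. p3, u
6. p3 | p2, u
7. ~[](p3 & (p3 | p2)), u
8. p2, u
9. ~(p3 & (p3 | p2)), v
10. p3 & (p3 | p2), v
11. p3, v
12. p3 | p2, v
13. ~[](p3 & (p3 | p2)), v
14. ~(p3 | p2), v
15. ~p3, v
16. ~p2, v
Accessibility: uRu, uRv, vRu, vRv
Branch closes: p3 and ~p3 both at v.
Every branch closes; the branch above is one of them.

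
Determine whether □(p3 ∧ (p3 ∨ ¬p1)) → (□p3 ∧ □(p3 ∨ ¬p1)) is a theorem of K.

Yes, valid

Tableau for the negation ¬(□(p3 ∧ (p3 ∨ ¬p1)) → (□p3 ∧ □(p3 ∨ ¬p1))):
1. ¬(□(p3 ∧ (p3 ∨ ¬p1)) → (□p3 ∧ □(p3 ∨ ¬p1))), u
2. □(p3 ∧ (p3 ∨ ¬p1)), u   [¬→-rule on 1]
3. ¬(□p3 ∧ □(p3 ∨ ¬p1)), u   [¬→-rule on 1]
4. ¬□(p3 ∨ ¬p1), u   [¬∧-rule on 3 (branches; this branch)]
5. ¬(p3 ∨ ¬p1), v   [¬□-rule on 4: fresh world v, uRv]
6. ¬p3, v   [¬∨-rule on 5]
7. p1, v   [¬∨-rule on 5]
8. p3 ∧ (p3 ∨ ¬p1), v   [□-rule on 2 via uRv]
9. p3, v   [∧-rule on 8]
10. p3 ∨ ¬p1, v   [∧-rule on 8]
Accessibility: uRv
Branch closes: p3 and ¬p3 both at v.
All branches of the negation close; one closing branch shown above.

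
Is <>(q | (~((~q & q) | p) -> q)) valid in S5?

Tableau for the negation ~<>(q | (~((~q & q) | p) -> q)):
1. ~<>(q | (~((~q & q) | p) -> q)), u
2. ~(q | (~((~q & q) | p) -> q)), u   [~<>-rule on 1 via uRu]
3. ~q, u   [~|-rule on 2]
4. ~(~((~q & q) | p) -> q), u   [~|-rule on 2]
5. ~((~q & q) | p), u   [~->-rule on 4]
6. ~(~q & q), u   [~|-rule on 5]
7. ~p, u   [~|-rule on 5]
Accessibility: uRu
The negation has an open branch (countermodel exists).

Invalid (countermodel exists)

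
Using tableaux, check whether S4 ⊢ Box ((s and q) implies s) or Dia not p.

Tableau for the negation not (Box ((s and q) implies s) or Dia not p):
1. not (Box ((s and q) implies s) or Dia not p), 0
2. not Box ((s and q) implies s), 0
3. not Dia not p, 0
4. p, 0
5. not ((s and q) implies s), 1
6. s and q, 1
7. not s, 1
8. s, 1
9. q, 1
Accessibility: 0R0, 0R1, 1R1
Branch closes: s and not s both at 1.
Every branch of the negation's tableau closes; the branch above is one of them.

Valid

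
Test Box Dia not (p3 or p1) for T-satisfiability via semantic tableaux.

Satisfiable

1. Box Dia not (p3 or p1), u
2. Dia not (p3 or p1), u
3. not (p3 or p1), v
4. not p3, v
5. not p1, v
6. Dia not (p3 or p1), v
7. not (p3 or p1), w
8. not p3, w
9. not p1, w
Accessibility: uRu, uRv, vRv, vRw, wRw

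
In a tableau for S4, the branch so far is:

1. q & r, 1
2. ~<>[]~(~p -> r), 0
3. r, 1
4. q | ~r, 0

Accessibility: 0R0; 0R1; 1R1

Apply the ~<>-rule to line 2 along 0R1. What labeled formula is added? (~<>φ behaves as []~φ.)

~[]~(~p -> r), 1

~<>φ behaves as []~φ: propagate the negated body to each accessible world.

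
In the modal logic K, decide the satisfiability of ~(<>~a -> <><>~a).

1. ~(<>~a -> <><>~a), 0
2. <>~a, 0   [~->-rule on 1]
3. ~<><>~a, 0   [~->-rule on 1]
4. ~a, 1   [<>-rule on 2: fresh world 1, 0R1]
5. ~<>~a, 1   [~<>-rule on 3 via 0R1]
Accessibility: 0R1

Yes, satisfiable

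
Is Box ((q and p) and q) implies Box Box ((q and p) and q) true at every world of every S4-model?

Tableau for the negation not (Box ((q and p) and q) implies Box Box ((q and p) and q)):
1. not (Box ((q and p) and q) implies Box Box ((q and p) and q)), w0
2. Box ((q and p) and q), w0
3. not Box Box ((q and p) and q), w0
4. (q and p) and q, w0
5. q and p, w0
6. q, w0
7. p, w0
8. not Box ((q and p) and q), w1
9. (q and p) and q, w1
10. q and p, w1
11. q, w1
12. p, w1
13. not ((q and p) and q), w2
14. (q and p) and q, w2
15. q and p, w2
16. q, w2
17. p, w2
18. not (q and p), w2
19. not p, w2
Accessibility: w0Rw0, w0Rw1, w0Rw2, w1Rw1, w1Rw2, w2Rw2
Branch closes: p and not p both at w2.
Every branch of the negation's tableau closes; the branch above is one of them.

Valid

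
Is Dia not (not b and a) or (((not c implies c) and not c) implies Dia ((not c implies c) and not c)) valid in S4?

Valid

Tableau for the negation not (Dia not (not b and a) or (((not c implies c) and not c) implies Dia ((not c implies c) and not c))):
1. not (Dia not (not b and a) or (((not c implies c) and not c) implies Dia ((not c implies c) and not c))), w0
2. not Dia not (not b and a), w0   [neg-or-rule on 1]
3. not (((not c implies c) and not c) implies Dia ((not c implies c) and not c)), w0   [neg-or-rule on 1]
4. (not c implies c) and not c, w0   [neg-implies-rule on 3]
5. not Dia ((not c implies c) and not c), w0   [neg-implies-rule on 3]
6. not c implies c, w0   [and-rule on 4]
7. not c, w0   [and-rule on 4]
8. not b and a, w0   [neg-Dia-rule on 2 via w0Rw0]
9. not b, w0   [and-rule on 8]
10. a, w0   [and-rule on 8]
11. not ((not c implies c) and not c), w0   [neg-Dia-rule on 5 via w0Rw0]
12. c, w0   [implies-rule on 6 (branches; this branch)]
Accessibility: w0Rw0
Branch closes: c and not c both at w0.
All branches of the negation close; one closing branch shown above.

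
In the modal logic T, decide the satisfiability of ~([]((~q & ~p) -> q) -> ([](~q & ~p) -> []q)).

1. ~([]((~q & ~p) -> q) -> ([](~q & ~p) -> []q)), w0
2. []((~q & ~p) -> q), w0
3. ~([](~q & ~p) -> []q), w0
4. [](~q & ~p), w0
5. ~[]q, w0
6. (~q & ~p) -> q, w0
7. ~q & ~p, w0
8. ~q, w0
9. ~p, w0
10. ~(~q & ~p), w0
11. p, w0
Accessibility: w0Rw0
Branch closes: p and ~p both at w0.
Every branch closes; the branch above is one of them.

Unsatisfiable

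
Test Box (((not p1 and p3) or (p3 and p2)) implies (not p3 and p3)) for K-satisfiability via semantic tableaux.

1. Box (((not p1 and p3) or (p3 and p2)) implies (not p3 and p3)), w0

Yes, satisfiable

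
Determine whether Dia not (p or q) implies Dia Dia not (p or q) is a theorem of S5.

Tableau for the negation not (Dia not (p or q) implies Dia Dia not (p or q)):
1. not (Dia not (p or q) implies Dia Dia not (p or q)), 0
2. Dia not (p or q), 0
3. not Dia Dia not (p or q), 0
4. not Dia not (p or q), 0
5. p or q, 0
6. q, 0
7. not (p or q), 1
8. not p, 1
9. not q, 1
10. not Dia not (p or q), 1
11. p or q, 1
12. q, 1
Accessibility: 0R0, 0R1, 1R0, 1R1
Branch closes: q and not q both at 1.
All branches of the negation close; one closing branch shown above.

Valid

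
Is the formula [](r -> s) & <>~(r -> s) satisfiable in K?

No, unsatisfiable

1. [](r -> s) & <>~(r -> s), w0
2. [](r -> s), w0
3. <>~(r -> s), w0
4. ~(r -> s), w1
5. r, w1
6. ~s, w1
7. r -> s, w1
8. s, w1
Accessibility: w0Rw1
Branch closes: s and ~s both at w1.
(One branch shown.) All branches close.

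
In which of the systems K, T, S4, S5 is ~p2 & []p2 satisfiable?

K-tableau for the formula:
1. ~p2 & []p2, w0
2. ~p2, w0
3. []p2, w0
Complete open branch: satisfiable in K.
T-tableau for the formula:
1. ~p2 & []p2, w0
2. ~p2, w0
3. []p2, w0
4. p2, w0
Accessibility: w0Rw0
Branch closes: p2 and ~p2 both at w0.
Every branch closes (one shown): unsatisfiable in T, hence also in S4, S5 (every S4/S5-frame is a T-frame).

K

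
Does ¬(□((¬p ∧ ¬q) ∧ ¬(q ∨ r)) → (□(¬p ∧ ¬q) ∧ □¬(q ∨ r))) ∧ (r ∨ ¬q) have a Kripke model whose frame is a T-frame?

1. ¬(□((¬p ∧ ¬q) ∧ ¬(q ∨ r)) → (□(¬p ∧ ¬q) ∧ □¬(q ∨ r))) ∧ (r ∨ ¬q), u
2. ¬(□((¬p ∧ ¬q) ∧ ¬(q ∨ r)) → (□(¬p ∧ ¬q) ∧ □¬(q ∨ r))), u
3. r ∨ ¬q, u
4. □((¬p ∧ ¬q) ∧ ¬(q ∨ r)), u
5. ¬(□(¬p ∧ ¬q) ∧ □¬(q ∨ r)), u
6. (¬p ∧ ¬q) ∧ ¬(q ∨ r), u
7. ¬p ∧ ¬q, u
8. ¬(q ∨ r), u
9. ¬p, u
10. ¬q, u
11. ¬r, u
12. ¬□¬(q ∨ r), u
13. q ∨ r, v
14. (¬p ∧ ¬q) ∧ ¬(q ∨ r), v
15. ¬p ∧ ¬q, v
16. ¬(q ∨ r), v
17. ¬p, v
18. ¬q, v
19. ¬r, v
20. r, v
Accessibility: uRu, uRv, vRv
Branch closes: r and ¬r both at v.
Every branch closes; the branch above is one of them.

Unsatisfiable (every branch closes)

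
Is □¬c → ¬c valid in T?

Valid in T

Tableau for the negation ¬(□¬c → ¬c):
1. ¬(□¬c → ¬c), 0
2. □¬c, 0
3. c, 0
4. ¬c, 0
Accessibility: 0R0
Branch closes: c and ¬c both at 0.
Every branch of the negation's tableau closes; the branch above is one of them.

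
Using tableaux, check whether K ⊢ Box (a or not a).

Yes, valid

Tableau for the negation not Box (a or not a):
1. not Box (a or not a), 0
2. not (a or not a), 1
3. not a, 1
4. a, 1
Accessibility: 0R1
Branch closes: a and not a both at 1.
Every branch of the negation's tableau closes; the branch above is one of them.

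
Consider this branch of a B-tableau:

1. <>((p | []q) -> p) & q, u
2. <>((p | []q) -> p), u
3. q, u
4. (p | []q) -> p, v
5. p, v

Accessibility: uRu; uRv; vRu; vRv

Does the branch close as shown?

No, open

There is no literal clash: for every atom and world, at most one sign appears.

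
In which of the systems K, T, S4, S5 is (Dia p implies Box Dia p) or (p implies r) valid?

S5-tableau for the negation not ((Dia p implies Box Dia p) or (p implies r)):
1. not ((Dia p implies Box Dia p) or (p implies r)), 0
2. not (Dia p implies Box Dia p), 0   [neg-or-rule on 1]
3. not (p implies r), 0   [neg-or-rule on 1]
4. Dia p, 0   [neg-implies-rule on 2]
5. not Box Dia p, 0   [neg-implies-rule on 2]
6. p, 0   [neg-implies-rule on 3]
7. not r, 0   [neg-implies-rule on 3]
8. p, 1   [Dia-rule on 4: fresh world 1, 0R1]
9. not Dia p, 2   [neg-Box-rule on 5: fresh world 2, 0R2]
10. not p, 0   [neg-Dia-rule on 9 via 2R0]
Accessibility: 0R0, 0R1, 0R2, 1R0, 1R1, 1R2, 2R0, 2R1, 2R2
Branch closes: p and not p both at 0.
Every branch closes (one shown): valid in S5.
S4-tableau for the negation not ((Dia p implies Box Dia p) or (p implies r)):
1. not ((Dia p implies Box Dia p) or (p implies r)), 0
2. not (Dia p implies Box Dia p), 0   [neg-or-rule on 1]
3. not (p implies r), 0   [neg-or-rule on 1]
4. Dia p, 0   [neg-implies-rule on 2]
5. not Box Dia p, 0   [neg-implies-rule on 2]
6. p, 0   [neg-implies-rule on 3]
7. not r, 0   [neg-implies-rule on 3]
8. p, 1   [Dia-rule on 4: fresh world 1, 0R1]
9. not Dia p, 2   [neg-Box-rule on 5: fresh world 2, 0R2]
10. not p, 2   [neg-Dia-rule on 9 via 2R2]
Accessibility: 0R0, 0R1, 0R2, 1R1, 2R2
Complete open branch: countermodel on an S4-frame, so not valid in S4, nor in K, T (the same frame is also a K-frame and a T-frame).

S5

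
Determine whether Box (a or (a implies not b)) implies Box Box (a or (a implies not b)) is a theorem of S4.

Tableau for the negation not (Box (a or (a implies not b)) implies Box Box (a or (a implies not b))):
1. not (Box (a or (a implies not b)) implies Box Box (a or (a implies not b))), u
2. Box (a or (a implies not b)), u
3. not Box Box (a or (a implies not b)), u
4. a or (a implies not b), u
5. a implies not b, u
6. not b, u
7. not Box (a or (a implies not b)), v
8. a or (a implies not b), v
9. a implies not b, v
10. not b, v
11. not (a or (a implies not b)), w
12. not a, w
13. not (a implies not b), w
14. a, w
15. b, w
Accessibility: uRu, uRv, uRw, vRv, vRw, wRw
Branch closes: a and not a both at w.
All branches of the negation close; one closing branch shown above.

Valid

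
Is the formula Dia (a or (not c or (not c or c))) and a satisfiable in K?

Satisfiable (open branch found)

1. Dia (a or (not c or (not c or c))) and a, 0
2. Dia (a or (not c or (not c or c))), 0   [and-rule on 1]
3. a, 0   [and-rule on 1]
4. a or (not c or (not c or c)), 1   [Dia-rule on 2: fresh world 1, 0R1]
5. not c or (not c or c), 1   [or-rule on 4 (branches; this branch)]
6. not c or c, 1   [or-rule on 5 (branches; this branch)]
7. c, 1   [or-rule on 6 (branches; this branch)]
Accessibility: 0R1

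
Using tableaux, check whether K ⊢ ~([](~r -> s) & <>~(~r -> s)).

Valid

Tableau for the negation [](~r -> s) & <>~(~r -> s):
1. [](~r -> s) & <>~(~r -> s), 0
2. [](~r -> s), 0   [&-rule on 1]
3. <>~(~r -> s), 0   [&-rule on 1]
4. ~(~r -> s), 1   [<>-rule on 3: fresh world 1, 0R1]
5. ~r, 1   [~->-rule on 4]
6. ~s, 1   [~->-rule on 4]
7. ~r -> s, 1   [[]-rule on 2 via 0R1]
8. s, 1   [->-rule on 7 (branches; this branch)]
Accessibility: 0R1
Branch closes: s and ~s both at 1.
Every branch of the negation's tableau closes; the branch above is one of them.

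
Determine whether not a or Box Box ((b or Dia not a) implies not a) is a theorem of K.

Invalid (countermodel exists)

Tableau for the negation not (not a or Box Box ((b or Dia not a) implies not a)):
1. not (not a or Box Box ((b or Dia not a) implies not a)), 0
2. a, 0   [neg-or-rule on 1]
3. not Box Box ((b or Dia not a) implies not a), 0   [neg-or-rule on 1]
4. not Box ((b or Dia not a) implies not a), 1   [neg-Box-rule on 3: fresh world 1, 0R1]
5. not ((b or Dia not a) implies not a), 2   [neg-Box-rule on 4: fresh world 2, 1R2]
6. b or Dia not a, 2   [neg-implies-rule on 5]
7. a, 2   [neg-implies-rule on 5]
8. Dia not a, 2   [or-rule on 6 (branches; this branch)]
9. not a, 3   [Dia-rule on 8: fresh world 3, 2R3]
Accessibility: 0R1, 1R2, 2R3
The negation has an open branch (countermodel exists).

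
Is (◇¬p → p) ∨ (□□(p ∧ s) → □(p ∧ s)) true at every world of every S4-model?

Valid in S4

Tableau for the negation ¬((◇¬p → p) ∨ (□□(p ∧ s) → □(p ∧ s))):
1. ¬((◇¬p → p) ∨ (□□(p ∧ s) → □(p ∧ s))), 0
2. ¬(◇¬p → p), 0
3. ¬(□□(p ∧ s) → □(p ∧ s)), 0
4. ◇¬p, 0
5. ¬p, 0
6. □□(p ∧ s), 0
7. ¬□(p ∧ s), 0
8. □(p ∧ s), 0
9. p ∧ s, 0
10. p, 0
11. s, 0
Accessibility: 0R0
Branch closes: p and ¬p both at 0.
All branches of the negation close; one closing branch shown above.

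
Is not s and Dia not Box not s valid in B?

No, not valid

Tableau for the negation not (not s and Dia not Box not s):
1. not (not s and Dia not Box not s), u
2. not Dia not Box not s, u
3. Box not s, u
4. not s, u
Accessibility: uRu
The negation has an open branch (countermodel exists).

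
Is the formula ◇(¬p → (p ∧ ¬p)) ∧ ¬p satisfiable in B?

1. ◇(¬p → (p ∧ ¬p)) ∧ ¬p, w0
2. ◇(¬p → (p ∧ ¬p)), w0
3. ¬p, w0
4. ¬p → (p ∧ ¬p), w1
5. p, w1
Accessibility: w0Rw0, w0Rw1, w1Rw0, w1Rw1

Satisfiable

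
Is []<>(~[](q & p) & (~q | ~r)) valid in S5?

Not valid

Tableau for the negation ~[]<>(~[](q & p) & (~q | ~r)):
1. ~[]<>(~[](q & p) & (~q | ~r)), u
2. ~<>(~[](q & p) & (~q | ~r)), v
3. ~(~[](q & p) & (~q | ~r)), u
4. ~(~[](q & p) & (~q | ~r)), v
5. ~(~q | ~r), u
6. q, u
7. r, u
8. ~(~q | ~r), v
9. q, v
10. r, v
Accessibility: uRu, uRv, vRu, vRv
The negation has an open branch (countermodel exists).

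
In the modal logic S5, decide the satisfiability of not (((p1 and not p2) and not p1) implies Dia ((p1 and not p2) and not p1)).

1. not (((p1 and not p2) and not p1) implies Dia ((p1 and not p2) and not p1)), w0
2. (p1 and not p2) and not p1, w0   [neg-implies-rule on 1]
3. not Dia ((p1 and not p2) and not p1), w0   [neg-implies-rule on 1]
4. p1 and not p2, w0   [and-rule on 2]
5. not p1, w0   [and-rule on 2]
6. p1, w0   [and-rule on 4]
7. not p2, w0   [and-rule on 4]
Accessibility: w0Rw0
Branch closes: p1 and not p1 both at w0.
Every branch closes; the branch above is one of them.

No, unsatisfiable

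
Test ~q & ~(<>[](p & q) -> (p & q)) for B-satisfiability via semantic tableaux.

Unsatisfiable

1. ~q & ~(<>[](p & q) -> (p & q)), 0
2. ~q, 0   [&-rule on 1]
3. ~(<>[](p & q) -> (p & q)), 0   [&-rule on 1]
4. <>[](p & q), 0   [~->-rule on 3]
5. ~(p & q), 0   [~->-rule on 3]
6. [](p & q), 1   [<>-rule on 4: fresh world 1, 0R1]
7. p & q, 0   [[]-rule on 6 via 1R0]
8. p, 0   [&-rule on 7]
9. q, 0   [&-rule on 7]
Accessibility: 0R0, 0R1, 1R0, 1R1
Branch closes: q and ~q both at 0.
Every branch closes; the branch above is one of them.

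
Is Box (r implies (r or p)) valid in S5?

Yes, valid

Tableau for the negation not Box (r implies (r or p)):
1. not Box (r implies (r or p)), w0
2. not (r implies (r or p)), w1
3. r, w1
4. not (r or p), w1
5. not r, w1
6. not p, w1
Accessibility: w0Rw0, w0Rw1, w1Rw0, w1Rw1
Branch closes: r and not r both at w1.
Every branch of the negation's tableau closes; the branch above is one of them.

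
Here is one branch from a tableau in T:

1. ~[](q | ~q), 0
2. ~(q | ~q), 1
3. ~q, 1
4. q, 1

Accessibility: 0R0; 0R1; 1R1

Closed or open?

Closed

Both q and ~q appear at 1.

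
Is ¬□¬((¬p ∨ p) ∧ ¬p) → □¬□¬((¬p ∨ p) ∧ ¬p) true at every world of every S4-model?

Tableau for the negation ¬(¬□¬((¬p ∨ p) ∧ ¬p) → □¬□¬((¬p ∨ p) ∧ ¬p)):
1. ¬(¬□¬((¬p ∨ p) ∧ ¬p) → □¬□¬((¬p ∨ p) ∧ ¬p)), u
2. ¬□¬((¬p ∨ p) ∧ ¬p), u   [¬→-rule on 1]
3. ¬□¬□¬((¬p ∨ p) ∧ ¬p), u   [¬→-rule on 1]
4. (¬p ∨ p) ∧ ¬p, v   [¬□-rule on 2: fresh world v, uRv]
5. ¬p ∨ p, v   [∧-rule on 4]
6. ¬p, v   [∧-rule on 4]
7. □¬((¬p ∨ p) ∧ ¬p), w   [¬□-rule on 3: fresh world w, uRw]
8. ¬((¬p ∨ p) ∧ ¬p), w   [□-rule on 7 via wRw]
9. p, w   [¬∧-rule on 8 (branches; this branch)]
Accessibility: uRu, uRv, uRw, vRv, wRw
The negation has an open branch (countermodel exists).

Not valid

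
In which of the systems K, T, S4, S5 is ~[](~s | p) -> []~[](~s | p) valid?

S5

S5-tableau for the negation ~(~[](~s | p) -> []~[](~s | p)):
1. ~(~[](~s | p) -> []~[](~s | p)), w0
2. ~[](~s | p), w0
3. ~[]~[](~s | p), w0
4. ~(~s | p), w1
5. s, w1
6. ~p, w1
7. [](~s | p), w2
8. ~s | p, w0
9. ~s | p, w1
10. ~s | p, w2
11. p, w0
12. p, w1
Accessibility: w0Rw0, w0Rw1, w0Rw2, w1Rw0, w1Rw1, w1Rw2, w2Rw0, w2Rw1, w2Rw2
Branch closes: p and ~p both at w1.
Every branch closes (one shown): valid in S5.
S4-tableau for the negation ~(~[](~s | p) -> []~[](~s | p)):
1. ~(~[](~s | p) -> []~[](~s | p)), w0
2. ~[](~s | p), w0
3. ~[]~[](~s | p), w0
4. ~(~s | p), w1
5. s, w1
6. ~p, w1
7. [](~s | p), w2
8. ~s | p, w2
9. p, w2
Accessibility: w0Rw0, w0Rw1, w0Rw2, w1Rw1, w2Rw2
Complete open branch: countermodel on an S4-frame, so not valid in S4, nor in K, T (the same frame is also a K-frame and a T-frame).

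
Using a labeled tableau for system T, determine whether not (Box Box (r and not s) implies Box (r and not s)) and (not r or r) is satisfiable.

No, unsatisfiable

1. not (Box Box (r and not s) implies Box (r and not s)) and (not r or r), w0
2. not (Box Box (r and not s) implies Box (r and not s)), w0   [and-rule on 1]
3. not r or r, w0   [and-rule on 1]
4. Box Box (r and not s), w0   [neg-implies-rule on 2]
5. not Box (r and not s), w0   [neg-implies-rule on 2]
6. Box (r and not s), w0   [Box-rule on 4 via w0Rw0]
7. r and not s, w0   [Box-rule on 6 via w0Rw0]
8. r, w0   [and-rule on 7]
9. not s, w0   [and-rule on 7]
10. not (r and not s), w1   [neg-Box-rule on 5: fresh world w1, w0Rw1]
11. Box (r and not s), w1   [Box-rule on 4 via w0Rw1]
12. r and not s, w1   [Box-rule on 6 via w0Rw1]
13. r, w1   [and-rule on 12]
14. not s, w1   [and-rule on 12]
15. s, w1   [neg-and-rule on 10 (branches; this branch)]
Accessibility: w0Rw0, w0Rw1, w1Rw1
Branch closes: s and not s both at w1.
All branches of the tableau close; one closing branch shown above.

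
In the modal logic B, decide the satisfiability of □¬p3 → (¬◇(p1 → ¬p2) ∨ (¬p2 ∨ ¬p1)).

1. □¬p3 → (¬◇(p1 → ¬p2) ∨ (¬p2 ∨ ¬p1)), w0
2. ¬◇(p1 → ¬p2) ∨ (¬p2 ∨ ¬p1), w0   [→-rule on 1 (branches; this branch)]
3. ¬p2 ∨ ¬p1, w0   [∨-rule on 2 (branches; this branch)]
4. ¬p1, w0   [∨-rule on 3 (branches; this branch)]
Accessibility: w0Rw0

Satisfiable (open branch found)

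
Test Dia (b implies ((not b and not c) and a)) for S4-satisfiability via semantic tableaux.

Satisfiable (open branch found)

1. Dia (b implies ((not b and not c) and a)), u
2. b implies ((not b and not c) and a), v   [Dia-rule on 1: fresh world v, uRv]
3. (not b and not c) and a, v   [implies-rule on 2 (branches; this branch)]
4. not b and not c, v   [and-rule on 3]
5. a, v   [and-rule on 3]
6. not b, v   [and-rule on 4]
7. not c, v   [and-rule on 4]
Accessibility: uRu, uRv, vRv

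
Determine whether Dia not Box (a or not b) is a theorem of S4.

Not valid

Tableau for the negation not Dia not Box (a or not b):
1. not Dia not Box (a or not b), u
2. Box (a or not b), u
3. a or not b, u
4. not b, u
Accessibility: uRu
The negation has an open branch (countermodel exists).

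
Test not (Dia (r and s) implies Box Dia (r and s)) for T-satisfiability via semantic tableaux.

Satisfiable (open branch found)

1. not (Dia (r and s) implies Box Dia (r and s)), 0
2. Dia (r and s), 0
3. not Box Dia (r and s), 0
4. r and s, 1
5. r, 1
6. s, 1
7. not Dia (r and s), 2
8. not (r and s), 2
9. not s, 2
Accessibility: 0R0, 0R1, 0R2, 1R1, 2R2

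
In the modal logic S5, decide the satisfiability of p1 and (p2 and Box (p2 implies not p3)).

Yes, satisfiable

1. p1 and (p2 and Box (p2 implies not p3)), w0
2. p1, w0
3. p2 and Box (p2 implies not p3), w0
4. p2, w0
5. Box (p2 implies not p3), w0
6. p2 implies not p3, w0
7. not p3, w0
Accessibility: w0Rw0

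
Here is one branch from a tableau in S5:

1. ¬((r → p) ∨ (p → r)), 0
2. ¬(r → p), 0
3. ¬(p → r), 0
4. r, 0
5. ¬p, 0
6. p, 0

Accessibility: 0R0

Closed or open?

Closed

Both p and ¬p appear at 0.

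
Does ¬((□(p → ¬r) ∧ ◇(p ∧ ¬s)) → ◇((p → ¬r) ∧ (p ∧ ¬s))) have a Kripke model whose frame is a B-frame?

1. ¬((□(p → ¬r) ∧ ◇(p ∧ ¬s)) → ◇((p → ¬r) ∧ (p ∧ ¬s))), 0
2. □(p → ¬r) ∧ ◇(p ∧ ¬s), 0
3. ¬◇((p → ¬r) ∧ (p ∧ ¬s)), 0
4. □(p → ¬r), 0
5. ◇(p ∧ ¬s), 0
6. ¬((p → ¬r) ∧ (p ∧ ¬s)), 0
7. p → ¬r, 0
8. ¬(p ∧ ¬s), 0
9. ¬r, 0
10. s, 0
11. p ∧ ¬s, 1
12. p, 1
13. ¬s, 1
14. ¬((p → ¬r) ∧ (p ∧ ¬s)), 1
15. p → ¬r, 1
16. ¬(p ∧ ¬s), 1
17. ¬r, 1
18. s, 1
Accessibility: 0R0, 0R1, 1R0, 1R1
Branch closes: s and ¬s both at 1.
(One branch shown.) All branches close.

No, unsatisfiable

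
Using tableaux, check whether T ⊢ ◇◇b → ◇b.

Tableau for the negation ¬(◇◇b → ◇b):
1. ¬(◇◇b → ◇b), 0
2. ◇◇b, 0   [¬→-rule on 1]
3. ¬◇b, 0   [¬→-rule on 1]
4. ¬b, 0   [¬◇-rule on 3 via 0R0]
5. ◇b, 1   [◇-rule on 2: fresh world 1, 0R1]
6. ¬b, 1   [¬◇-rule on 3 via 0R1]
7. b, 2   [◇-rule on 5: fresh world 2, 1R2]
Accessibility: 0R0, 0R1, 1R1, 1R2, 2R2
The negation has an open branch (countermodel exists).

Invalid (countermodel exists)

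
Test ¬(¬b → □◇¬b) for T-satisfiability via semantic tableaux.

Satisfiable

1. ¬(¬b → □◇¬b), u
2. ¬b, u
3. ¬□◇¬b, u
4. ¬◇¬b, v
5. b, v
Accessibility: uRu, uRv, vRv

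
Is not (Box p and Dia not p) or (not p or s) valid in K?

Tableau for the negation not (not (Box p and Dia not p) or (not p or s)):
1. not (not (Box p and Dia not p) or (not p or s)), 0
2. Box p and Dia not p, 0
3. not (not p or s), 0
4. Box p, 0
5. Dia not p, 0
6. p, 0
7. not s, 0
8. not p, 1
9. p, 1
Accessibility: 0R1
Branch closes: p and not p both at 1.
All branches of the negation close; one closing branch shown above.

Yes, valid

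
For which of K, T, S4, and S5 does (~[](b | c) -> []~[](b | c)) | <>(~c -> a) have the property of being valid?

S5

S4-tableau for the negation ~((~[](b | c) -> []~[](b | c)) | <>(~c -> a)):
1. ~((~[](b | c) -> []~[](b | c)) | <>(~c -> a)), 0
2. ~(~[](b | c) -> []~[](b | c)), 0
3. ~<>(~c -> a), 0
4. ~[](b | c), 0
5. ~[]~[](b | c), 0
6. ~(~c -> a), 0
7. ~c, 0
8. ~a, 0
9. ~(b | c), 1
10. ~b, 1
11. ~c, 1
12. ~(~c -> a), 1
13. ~a, 1
14. [](b | c), 2
15. ~(~c -> a), 2
16. ~c, 2
17. ~a, 2
18. b | c, 2
19. b, 2
Accessibility: 0R0, 0R1, 0R2, 1R1, 2R2
Complete open branch: countermodel on an S4-frame, so not valid in S4, nor in K, T (the same frame is also a K-frame and a T-frame).
S5-tableau for the negation ~((~[](b | c) -> []~[](b | c)) | <>(~c -> a)):
1. ~((~[](b | c) -> []~[](b | c)) | <>(~c -> a)), 0
2. ~(~[](b | c) -> []~[](b | c)), 0
3. ~<>(~c -> a), 0
4. ~[](b | c), 0
5. ~[]~[](b | c), 0
6. ~(~c -> a), 0
7. ~c, 0
8. ~a, 0
9. ~(b | c), 1
10. ~b, 1
11. ~c, 1
12. ~(~c -> a), 1
13. ~a, 1
14. [](b | c), 2
15. ~(~c -> a), 2
16. ~c, 2
17. ~a, 2
18. b | c, 0
19. b | c, 1
20. b | c, 2
21. b, 0
22. c, 1
Accessibility: 0R0, 0R1, 0R2, 1R0, 1R1, 1R2, 2R0, 2R1, 2R2
Branch closes: c and ~c both at 1.
Every branch closes (one shown): valid in S5.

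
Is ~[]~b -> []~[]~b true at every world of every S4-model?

Tableau for the negation ~(~[]~b -> []~[]~b):
1. ~(~[]~b -> []~[]~b), w0
2. ~[]~b, w0   [~->-rule on 1]
3. ~[]~[]~b, w0   [~->-rule on 1]
4. b, w1   [~[]-rule on 2: fresh world w1, w0Rw1]
5. []~b, w2   [~[]-rule on 3: fresh world w2, w0Rw2]
6. ~b, w2   [[]-rule on 5 via w2Rw2]
Accessibility: w0Rw0, w0Rw1, w0Rw2, w1Rw1, w2Rw2
The negation has an open branch (countermodel exists).

No, not valid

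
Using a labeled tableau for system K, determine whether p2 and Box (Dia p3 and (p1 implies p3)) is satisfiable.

Satisfiable (open branch found)

1. p2 and Box (Dia p3 and (p1 implies p3)), 0
2. p2, 0   [and-rule on 1]
3. Box (Dia p3 and (p1 implies p3)), 0   [and-rule on 1]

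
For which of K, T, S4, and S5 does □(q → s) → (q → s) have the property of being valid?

K-tableau for the negation ¬(□(q → s) → (q → s)):
1. ¬(□(q → s) → (q → s)), 0
2. □(q → s), 0
3. ¬(q → s), 0
4. q, 0
5. ¬s, 0
Complete open branch: countermodel on a K-frame, so not valid in K.
T-tableau for the negation ¬(□(q → s) → (q → s)):
1. ¬(□(q → s) → (q → s)), 0
2. □(q → s), 0
3. ¬(q → s), 0
4. q, 0
5. ¬s, 0
6. q → s, 0
7. s, 0
Accessibility: 0R0
Branch closes: s and ¬s both at 0.
Every branch closes (one shown): valid in T, hence also in S4, S5 (every theorem of T is a theorem of S4 and S5).

T, S4, S5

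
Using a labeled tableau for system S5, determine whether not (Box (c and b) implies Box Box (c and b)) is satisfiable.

Unsatisfiable

1. not (Box (c and b) implies Box Box (c and b)), 0
2. Box (c and b), 0   [neg-implies-rule on 1]
3. not Box Box (c and b), 0   [neg-implies-rule on 1]
4. c and b, 0   [Box-rule on 2 via 0R0]
5. c, 0   [and-rule on 4]
6. b, 0   [and-rule on 4]
7. not Box (c and b), 1   [neg-Box-rule on 3: fresh world 1, 0R1]
8. c and b, 1   [Box-rule on 2 via 0R1]
9. c, 1   [and-rule on 8]
10. b, 1   [and-rule on 8]
11. not (c and b), 2   [neg-Box-rule on 7: fresh world 2, 1R2]
12. c and b, 2   [Box-rule on 2 via 0R2]
13. c, 2   [and-rule on 12]
14. b, 2   [and-rule on 12]
15. not b, 2   [neg-and-rule on 11 (branches; this branch)]
Accessibility: 0R0, 0R1, 0R2, 1R0, 1R1, 1R2, 2R0, 2R1, 2R2
Branch closes: b and not b both at 2.
All branches of the tableau close; one closing branch shown above.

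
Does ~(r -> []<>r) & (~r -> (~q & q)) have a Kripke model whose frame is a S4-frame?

Yes, satisfiable

1. ~(r -> []<>r) & (~r -> (~q & q)), 0
2. ~(r -> []<>r), 0   [&-rule on 1]
3. ~r -> (~q & q), 0   [&-rule on 1]
4. r, 0   [~->-rule on 2]
5. ~[]<>r, 0   [~->-rule on 2]
6. ~<>r, 1   [~[]-rule on 5: fresh world 1, 0R1]
7. ~r, 1   [~<>-rule on 6 via 1R1]
Accessibility: 0R0, 0R1, 1R1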